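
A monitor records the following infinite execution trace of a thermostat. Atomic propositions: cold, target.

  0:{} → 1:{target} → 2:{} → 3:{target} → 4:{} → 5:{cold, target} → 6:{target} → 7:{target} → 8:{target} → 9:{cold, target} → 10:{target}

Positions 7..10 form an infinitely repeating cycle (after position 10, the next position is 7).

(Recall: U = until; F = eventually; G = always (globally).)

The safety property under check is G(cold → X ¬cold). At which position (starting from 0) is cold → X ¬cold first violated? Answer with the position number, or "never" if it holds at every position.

never

cold → X ¬cold holds at every position 0..10, and those are all the positions the trace ever visits, so the invariant G(cold → X ¬cold) is never violated.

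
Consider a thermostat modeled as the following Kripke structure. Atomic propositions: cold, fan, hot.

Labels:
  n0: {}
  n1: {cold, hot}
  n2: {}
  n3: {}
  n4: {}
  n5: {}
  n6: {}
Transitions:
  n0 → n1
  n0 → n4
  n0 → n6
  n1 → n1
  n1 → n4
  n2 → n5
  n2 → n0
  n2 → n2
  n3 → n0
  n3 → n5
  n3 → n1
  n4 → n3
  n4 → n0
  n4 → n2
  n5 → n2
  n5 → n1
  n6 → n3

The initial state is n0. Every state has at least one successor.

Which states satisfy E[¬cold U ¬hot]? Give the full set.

States satisfying ¬cold: {n0, n2, n3, n4, n5, n6}.
States satisfying ¬hot: {n0, n2, n3, n4, n5, n6}.
States satisfying E[¬cold U ¬hot]: {n0, n2, n3, n4, n5, n6}.

{n0, n2, n3, n4, n5, n6}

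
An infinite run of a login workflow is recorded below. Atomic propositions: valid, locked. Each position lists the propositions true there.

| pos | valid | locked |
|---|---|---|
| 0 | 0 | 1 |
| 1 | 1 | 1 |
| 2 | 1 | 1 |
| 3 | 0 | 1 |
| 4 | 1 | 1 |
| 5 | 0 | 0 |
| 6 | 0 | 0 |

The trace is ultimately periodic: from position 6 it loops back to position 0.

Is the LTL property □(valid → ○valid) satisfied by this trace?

valid → ○valid must hold at every position from 0 onward. It fails at position 2, so □(valid → ○valid) is false.
Positions where valid holds: 1, 2, 4.
Check ○valid at each: 1→ok, 2→fails, 4→fails.

Violated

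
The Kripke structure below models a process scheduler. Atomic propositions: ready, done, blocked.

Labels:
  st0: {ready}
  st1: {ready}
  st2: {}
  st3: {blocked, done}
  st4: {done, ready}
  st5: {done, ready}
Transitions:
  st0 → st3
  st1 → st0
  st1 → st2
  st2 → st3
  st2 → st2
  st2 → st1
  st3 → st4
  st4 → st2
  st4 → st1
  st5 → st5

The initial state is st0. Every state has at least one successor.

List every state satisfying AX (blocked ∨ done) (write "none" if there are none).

States satisfying blocked ∨ done: {st3, st4, st5}.
States satisfying AX (blocked ∨ done): {st0, st3, st5}.

{st0, st3, st5}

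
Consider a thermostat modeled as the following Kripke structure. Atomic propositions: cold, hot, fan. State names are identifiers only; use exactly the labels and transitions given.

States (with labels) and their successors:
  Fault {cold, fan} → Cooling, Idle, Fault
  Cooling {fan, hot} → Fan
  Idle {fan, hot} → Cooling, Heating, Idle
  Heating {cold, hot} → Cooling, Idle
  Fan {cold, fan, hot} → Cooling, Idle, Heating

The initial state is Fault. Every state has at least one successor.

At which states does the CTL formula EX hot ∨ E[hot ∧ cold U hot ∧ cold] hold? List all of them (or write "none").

{Fault, Cooling, Idle, Heating, Fan}

States satisfying hot: {Cooling, Idle, Heating, Fan}.
States satisfying EX hot: {Fault, Cooling, Idle, Heating, Fan}.
States satisfying hot ∧ cold: {Heating, Fan}.
States satisfying E[hot ∧ cold U hot ∧ cold]: {Heating, Fan}.
States satisfying EX hot ∨ E[hot ∧ cold U hot ∧ cold]: {Fault, Cooling, Idle, Heating, Fan}.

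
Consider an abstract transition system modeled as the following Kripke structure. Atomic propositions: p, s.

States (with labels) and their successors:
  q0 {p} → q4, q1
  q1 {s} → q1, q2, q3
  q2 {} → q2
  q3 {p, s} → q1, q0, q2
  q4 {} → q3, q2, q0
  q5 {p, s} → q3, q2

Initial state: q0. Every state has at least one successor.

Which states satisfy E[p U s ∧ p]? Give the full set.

States satisfying p: {q0, q3, q5}.
States satisfying s ∧ p: {q3, q5}.
States satisfying E[p U s ∧ p]: {q3, q5}.

{q3, q5}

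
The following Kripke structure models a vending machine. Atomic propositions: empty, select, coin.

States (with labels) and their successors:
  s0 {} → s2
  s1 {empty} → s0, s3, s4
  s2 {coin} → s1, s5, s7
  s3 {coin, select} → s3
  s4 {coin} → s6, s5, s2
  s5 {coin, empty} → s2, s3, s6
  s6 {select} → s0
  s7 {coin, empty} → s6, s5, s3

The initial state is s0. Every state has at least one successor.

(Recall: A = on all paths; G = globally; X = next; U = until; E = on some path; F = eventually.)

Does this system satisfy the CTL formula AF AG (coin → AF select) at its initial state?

Violated

States satisfying AG (coin → AF select): {s3}.
States satisfying AF AG (coin → AF select): {s3}.
There is a path from s0 along which AG (coin → AF select) never holds.
s0 ∉ Sat(AF AG (coin → AF select)).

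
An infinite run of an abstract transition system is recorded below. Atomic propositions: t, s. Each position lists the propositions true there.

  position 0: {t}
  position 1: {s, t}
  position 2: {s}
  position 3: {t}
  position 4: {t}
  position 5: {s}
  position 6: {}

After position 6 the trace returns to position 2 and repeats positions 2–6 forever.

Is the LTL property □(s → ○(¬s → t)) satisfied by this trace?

Does not hold

s → ○(¬s → t) must hold at every position from 0 onward. It fails at position 5, so □(s → ○(¬s → t)) is false.
Positions where s holds: 1, 2, 5.
Check ○(¬s → t) at each: 1→ok, 2→ok, 5→fails.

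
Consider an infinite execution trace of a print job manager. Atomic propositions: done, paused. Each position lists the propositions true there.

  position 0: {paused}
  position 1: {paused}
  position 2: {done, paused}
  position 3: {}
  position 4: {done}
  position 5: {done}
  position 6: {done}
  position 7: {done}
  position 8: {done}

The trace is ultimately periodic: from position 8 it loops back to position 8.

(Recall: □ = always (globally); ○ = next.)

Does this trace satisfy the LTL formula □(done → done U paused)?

done → done U paused must hold at every position from 0 onward. It fails at position 4, so □(done → done U paused) is false.
Positions where done holds: 2, 4, 5, 6, 7, 8.
Check done U paused at each: 2→ok, 4→fails, 5→fails, 6→fails, 7→fails, 8→fails.

Violated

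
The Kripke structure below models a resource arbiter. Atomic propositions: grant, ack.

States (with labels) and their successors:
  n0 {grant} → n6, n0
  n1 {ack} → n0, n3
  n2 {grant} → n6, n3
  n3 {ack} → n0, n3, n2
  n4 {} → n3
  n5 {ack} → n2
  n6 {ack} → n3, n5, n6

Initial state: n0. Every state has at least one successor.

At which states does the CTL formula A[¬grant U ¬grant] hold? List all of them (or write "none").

{n1, n3, n4, n5, n6}

States satisfying ¬grant: {n1, n3, n4, n5, n6}.
States satisfying A[¬grant U ¬grant]: {n1, n3, n4, n5, n6}.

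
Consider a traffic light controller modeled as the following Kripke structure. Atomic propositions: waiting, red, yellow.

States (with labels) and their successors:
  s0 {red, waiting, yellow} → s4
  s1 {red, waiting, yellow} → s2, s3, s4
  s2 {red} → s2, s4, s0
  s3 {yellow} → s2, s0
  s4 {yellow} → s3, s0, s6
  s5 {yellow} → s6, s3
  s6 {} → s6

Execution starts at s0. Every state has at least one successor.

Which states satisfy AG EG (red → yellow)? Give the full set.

{s6}

States satisfying EG (red → yellow): {s0, s1, s3, s4, s5, s6}.
States satisfying AG EG (red → yellow): {s6}.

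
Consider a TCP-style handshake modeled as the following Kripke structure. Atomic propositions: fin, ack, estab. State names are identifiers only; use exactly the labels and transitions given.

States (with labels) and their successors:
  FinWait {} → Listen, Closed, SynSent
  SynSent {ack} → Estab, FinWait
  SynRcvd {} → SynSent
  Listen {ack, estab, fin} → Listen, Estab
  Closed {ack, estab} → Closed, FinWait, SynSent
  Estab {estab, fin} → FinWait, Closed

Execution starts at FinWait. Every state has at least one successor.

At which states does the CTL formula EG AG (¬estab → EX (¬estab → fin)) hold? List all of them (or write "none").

{FinWait, SynSent, Listen, Closed, Estab}

States satisfying AG (¬estab → EX (¬estab → fin)): {FinWait, SynSent, Listen, Closed, Estab}.
States satisfying EG AG (¬estab → EX (¬estab → fin)): {FinWait, SynSent, Listen, Closed, Estab}.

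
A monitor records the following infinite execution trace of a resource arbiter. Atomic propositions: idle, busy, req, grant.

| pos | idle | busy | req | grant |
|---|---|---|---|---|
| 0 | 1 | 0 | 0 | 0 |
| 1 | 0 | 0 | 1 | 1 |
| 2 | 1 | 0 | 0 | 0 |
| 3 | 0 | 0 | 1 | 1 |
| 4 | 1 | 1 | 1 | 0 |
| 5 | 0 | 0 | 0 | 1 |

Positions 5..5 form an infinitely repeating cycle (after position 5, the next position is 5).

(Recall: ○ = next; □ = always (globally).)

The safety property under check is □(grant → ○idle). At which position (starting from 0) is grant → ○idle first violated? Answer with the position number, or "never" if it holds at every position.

Check grant → ○idle at each position in order: 0 ✓, 1 ✓, 2 ✓, 3 ✓, 4 ✓.
At position 5 the labels are {grant} and the next position 5 has {grant}, so grant → ○idle is false there. This is the first violation.

5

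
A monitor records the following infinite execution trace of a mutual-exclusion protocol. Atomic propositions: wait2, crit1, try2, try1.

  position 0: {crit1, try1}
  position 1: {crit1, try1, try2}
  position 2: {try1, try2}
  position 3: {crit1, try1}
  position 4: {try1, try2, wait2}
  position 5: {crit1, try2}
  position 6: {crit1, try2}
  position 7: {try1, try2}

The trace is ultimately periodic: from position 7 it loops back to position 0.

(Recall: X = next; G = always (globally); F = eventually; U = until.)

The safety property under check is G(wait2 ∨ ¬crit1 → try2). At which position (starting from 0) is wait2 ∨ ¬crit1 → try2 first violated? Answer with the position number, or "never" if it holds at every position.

wait2 ∨ ¬crit1 → try2 holds at every position 0..7, and those are all the positions the trace ever visits, so the invariant G(wait2 ∨ ¬crit1 → try2) is never violated.

never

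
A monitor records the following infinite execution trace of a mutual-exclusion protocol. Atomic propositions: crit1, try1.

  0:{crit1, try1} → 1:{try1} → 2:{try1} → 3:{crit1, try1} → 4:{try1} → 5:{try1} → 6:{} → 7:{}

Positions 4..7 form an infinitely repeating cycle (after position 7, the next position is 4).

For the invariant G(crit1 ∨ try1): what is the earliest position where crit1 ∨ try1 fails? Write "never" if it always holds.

Check crit1 ∨ try1 at each position in order: 0 ✓, 1 ✓, 2 ✓, 3 ✓, 4 ✓, 5 ✓.
At position 6 the labels are {}, so crit1 ∨ try1 is false there. This is the first violation.

6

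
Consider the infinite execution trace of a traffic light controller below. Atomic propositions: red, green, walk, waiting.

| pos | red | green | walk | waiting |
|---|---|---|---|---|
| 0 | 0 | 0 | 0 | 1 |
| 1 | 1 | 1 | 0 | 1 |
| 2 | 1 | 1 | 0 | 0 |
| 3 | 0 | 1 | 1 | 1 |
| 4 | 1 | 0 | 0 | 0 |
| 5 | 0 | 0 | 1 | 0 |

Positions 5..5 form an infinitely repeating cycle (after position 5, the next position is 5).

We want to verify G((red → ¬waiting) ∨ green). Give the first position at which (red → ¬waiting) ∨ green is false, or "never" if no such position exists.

never

(red → ¬waiting) ∨ green holds at every position 0..5, and those are all the positions the trace ever visits, so the invariant G((red → ¬waiting) ∨ green) is never violated.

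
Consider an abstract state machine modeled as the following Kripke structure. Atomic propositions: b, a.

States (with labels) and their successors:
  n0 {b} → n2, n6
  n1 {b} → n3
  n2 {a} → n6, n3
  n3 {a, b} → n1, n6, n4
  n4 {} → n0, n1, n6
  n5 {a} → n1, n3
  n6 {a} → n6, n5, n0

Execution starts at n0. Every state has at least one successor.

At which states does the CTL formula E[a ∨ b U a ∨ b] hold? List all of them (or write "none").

States satisfying a ∨ b: {n0, n1, n2, n3, n5, n6}.
States satisfying E[a ∨ b U a ∨ b]: {n0, n1, n2, n3, n5, n6}.

{n0, n1, n2, n3, n5, n6}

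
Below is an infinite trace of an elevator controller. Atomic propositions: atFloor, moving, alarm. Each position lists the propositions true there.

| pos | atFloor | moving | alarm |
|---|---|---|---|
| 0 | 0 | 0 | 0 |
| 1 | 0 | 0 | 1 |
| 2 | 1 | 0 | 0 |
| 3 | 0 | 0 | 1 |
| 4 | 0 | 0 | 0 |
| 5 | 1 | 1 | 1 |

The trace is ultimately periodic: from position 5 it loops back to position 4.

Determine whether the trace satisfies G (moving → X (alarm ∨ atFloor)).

moving → X (alarm ∨ atFloor) must hold at every position from 0 onward. It fails at position 5, so G (moving → X (alarm ∨ atFloor)) is false.
Positions where moving holds: 5.
Check X (alarm ∨ atFloor) at each: 5→fails.

Violated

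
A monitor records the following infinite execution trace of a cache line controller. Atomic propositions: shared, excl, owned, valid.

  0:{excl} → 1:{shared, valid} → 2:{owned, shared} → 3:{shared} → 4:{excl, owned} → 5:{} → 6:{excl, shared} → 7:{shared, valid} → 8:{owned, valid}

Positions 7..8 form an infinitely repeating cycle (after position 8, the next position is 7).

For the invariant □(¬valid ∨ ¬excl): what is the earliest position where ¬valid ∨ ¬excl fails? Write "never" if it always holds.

never

¬valid ∨ ¬excl holds at every position 0..8, and those are all the positions the trace ever visits, so the invariant □(¬valid ∨ ¬excl) is never violated.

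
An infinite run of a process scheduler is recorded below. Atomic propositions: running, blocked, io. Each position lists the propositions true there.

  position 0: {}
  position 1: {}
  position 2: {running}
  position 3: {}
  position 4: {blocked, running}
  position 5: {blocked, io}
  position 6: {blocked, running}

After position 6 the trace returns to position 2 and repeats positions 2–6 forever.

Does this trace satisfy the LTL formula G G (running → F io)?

G (running → F io) holds at every position 0..6, and those are all positions ever visited, so G G (running → F io) holds.

Satisfied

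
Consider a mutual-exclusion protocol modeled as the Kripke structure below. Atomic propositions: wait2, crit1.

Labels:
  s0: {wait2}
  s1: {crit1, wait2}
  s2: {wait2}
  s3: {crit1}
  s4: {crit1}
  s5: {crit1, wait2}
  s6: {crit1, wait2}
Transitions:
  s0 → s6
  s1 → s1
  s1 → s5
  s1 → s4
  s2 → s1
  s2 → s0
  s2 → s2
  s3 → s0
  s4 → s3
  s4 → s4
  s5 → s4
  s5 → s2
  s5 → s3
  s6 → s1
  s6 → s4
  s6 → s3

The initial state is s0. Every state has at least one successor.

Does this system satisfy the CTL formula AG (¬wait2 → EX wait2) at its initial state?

States satisfying ¬wait2 → EX wait2: {s0, s1, s2, s3, s5, s6}.
States satisfying AG (¬wait2 → EX wait2): ∅.
s4 is reachable from s0 and violates ¬wait2 → EX wait2, so AG fails at s0.
s0 ∉ Sat(AG (¬wait2 → EX wait2)).

No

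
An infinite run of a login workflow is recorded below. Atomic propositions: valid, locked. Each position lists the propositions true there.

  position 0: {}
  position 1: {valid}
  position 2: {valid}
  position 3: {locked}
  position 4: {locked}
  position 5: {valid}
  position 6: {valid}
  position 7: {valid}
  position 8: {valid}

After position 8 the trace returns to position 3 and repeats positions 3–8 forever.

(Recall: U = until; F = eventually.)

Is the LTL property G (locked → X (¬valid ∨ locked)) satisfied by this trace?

locked → X (¬valid ∨ locked) must hold at every position from 0 onward. It fails at position 4, so G (locked → X (¬valid ∨ locked)) is false.
Positions where locked holds: 3, 4.
Check X (¬valid ∨ locked) at each: 3→ok, 4→fails.

Violated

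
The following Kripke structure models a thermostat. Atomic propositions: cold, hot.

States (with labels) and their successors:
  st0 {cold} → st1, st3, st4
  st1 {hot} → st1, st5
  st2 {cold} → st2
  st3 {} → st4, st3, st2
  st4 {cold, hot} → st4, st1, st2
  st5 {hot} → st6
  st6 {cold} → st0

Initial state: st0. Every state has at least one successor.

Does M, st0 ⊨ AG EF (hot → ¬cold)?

States satisfying EF (hot → ¬cold): {st0, st1, st2, st3, st4, st5, st6}.
States satisfying AG EF (hot → ¬cold): {st0, st1, st2, st3, st4, st5, st6}.
Every state reachable from st0 satisfies EF (hot → ¬cold).
st0 ∈ Sat(AG EF (hot → ¬cold)).

Yes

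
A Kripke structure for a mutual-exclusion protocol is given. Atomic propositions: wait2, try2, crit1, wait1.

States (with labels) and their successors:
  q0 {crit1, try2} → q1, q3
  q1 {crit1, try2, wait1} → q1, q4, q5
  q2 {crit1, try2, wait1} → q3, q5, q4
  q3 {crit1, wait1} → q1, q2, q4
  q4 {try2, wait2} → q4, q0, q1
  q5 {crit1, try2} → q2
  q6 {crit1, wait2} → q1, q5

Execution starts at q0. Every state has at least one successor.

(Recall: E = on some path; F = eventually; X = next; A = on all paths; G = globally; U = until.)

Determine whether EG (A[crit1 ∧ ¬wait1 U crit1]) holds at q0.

States satisfying A[crit1 ∧ ¬wait1 U crit1]: {q0, q1, q2, q3, q5, q6}.
States satisfying EG (A[crit1 ∧ ¬wait1 U crit1]): {q0, q1, q2, q3, q5, q6}.
q0 ∈ Sat(EG (A[crit1 ∧ ¬wait1 U crit1])).

Yes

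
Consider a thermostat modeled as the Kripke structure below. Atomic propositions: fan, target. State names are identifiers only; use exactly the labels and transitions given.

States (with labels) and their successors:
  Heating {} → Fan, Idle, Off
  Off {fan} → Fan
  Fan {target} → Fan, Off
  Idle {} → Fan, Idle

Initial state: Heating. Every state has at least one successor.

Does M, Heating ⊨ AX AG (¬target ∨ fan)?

States satisfying AG (¬target ∨ fan): ∅.
States satisfying AX AG (¬target ∨ fan): ∅.
Heating ∉ Sat(AX AG (¬target ∨ fan)).

Does not hold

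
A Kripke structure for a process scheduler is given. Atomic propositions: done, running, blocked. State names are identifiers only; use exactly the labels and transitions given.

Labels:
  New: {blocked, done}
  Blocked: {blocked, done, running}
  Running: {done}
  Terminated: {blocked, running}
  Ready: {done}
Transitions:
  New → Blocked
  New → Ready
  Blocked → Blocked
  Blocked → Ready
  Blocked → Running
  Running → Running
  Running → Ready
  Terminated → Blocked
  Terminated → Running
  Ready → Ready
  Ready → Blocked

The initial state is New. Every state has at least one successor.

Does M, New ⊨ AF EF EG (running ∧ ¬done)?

States satisfying EF EG (running ∧ ¬done): ∅.
States satisfying AF EF EG (running ∧ ¬done): ∅.
There is a path from New along which EF EG (running ∧ ¬done) never holds.
New ∉ Sat(AF EF EG (running ∧ ¬done)).

Violated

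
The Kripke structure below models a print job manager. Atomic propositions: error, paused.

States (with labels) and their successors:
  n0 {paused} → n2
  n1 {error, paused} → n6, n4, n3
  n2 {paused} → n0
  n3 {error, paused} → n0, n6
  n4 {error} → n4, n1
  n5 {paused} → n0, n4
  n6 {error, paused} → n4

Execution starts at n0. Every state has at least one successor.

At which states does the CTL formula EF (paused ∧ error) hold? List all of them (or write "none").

{n1, n3, n4, n5, n6}

States satisfying paused ∧ error: {n1, n3, n6}.
States satisfying EF (paused ∧ error): {n1, n3, n4, n5, n6}.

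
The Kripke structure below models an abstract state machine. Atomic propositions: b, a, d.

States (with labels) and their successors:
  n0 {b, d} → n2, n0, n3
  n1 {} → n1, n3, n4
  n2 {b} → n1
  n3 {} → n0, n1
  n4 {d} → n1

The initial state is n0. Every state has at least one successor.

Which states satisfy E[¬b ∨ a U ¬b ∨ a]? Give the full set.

States satisfying ¬b ∨ a: {n1, n3, n4}.
States satisfying E[¬b ∨ a U ¬b ∨ a]: {n1, n3, n4}.

{n1, n3, n4}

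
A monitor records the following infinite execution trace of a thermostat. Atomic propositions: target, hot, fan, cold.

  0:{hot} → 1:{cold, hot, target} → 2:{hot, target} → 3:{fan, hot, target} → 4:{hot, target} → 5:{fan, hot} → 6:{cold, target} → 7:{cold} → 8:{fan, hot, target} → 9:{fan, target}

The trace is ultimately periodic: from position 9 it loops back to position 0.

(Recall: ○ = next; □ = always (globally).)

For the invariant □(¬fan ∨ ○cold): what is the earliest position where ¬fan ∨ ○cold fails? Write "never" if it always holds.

Check ¬fan ∨ ○cold at each position in order: 0 ✓, 1 ✓, 2 ✓.
At position 3 the labels are {fan, hot, target} and the next position 4 has {hot, target}, so ¬fan ∨ ○cold is false there. This is the first violation.

3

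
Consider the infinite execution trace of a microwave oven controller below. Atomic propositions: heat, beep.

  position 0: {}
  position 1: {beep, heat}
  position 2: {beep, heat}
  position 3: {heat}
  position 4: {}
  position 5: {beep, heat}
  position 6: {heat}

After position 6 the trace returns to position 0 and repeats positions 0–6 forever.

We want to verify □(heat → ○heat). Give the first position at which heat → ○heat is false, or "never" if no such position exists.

Check heat → ○heat at each position in order: 0 ✓, 1 ✓, 2 ✓.
At position 3 the labels are {heat} and the next position 4 has {}, so heat → ○heat is false there. This is the first violation.

3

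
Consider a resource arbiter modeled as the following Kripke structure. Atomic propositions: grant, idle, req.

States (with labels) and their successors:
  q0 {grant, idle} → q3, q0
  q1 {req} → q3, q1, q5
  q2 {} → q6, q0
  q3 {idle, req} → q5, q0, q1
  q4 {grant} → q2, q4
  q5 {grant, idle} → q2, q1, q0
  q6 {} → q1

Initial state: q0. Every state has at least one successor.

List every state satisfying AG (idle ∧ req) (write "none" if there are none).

none

States satisfying idle ∧ req: {q3}.
States satisfying AG (idle ∧ req): ∅.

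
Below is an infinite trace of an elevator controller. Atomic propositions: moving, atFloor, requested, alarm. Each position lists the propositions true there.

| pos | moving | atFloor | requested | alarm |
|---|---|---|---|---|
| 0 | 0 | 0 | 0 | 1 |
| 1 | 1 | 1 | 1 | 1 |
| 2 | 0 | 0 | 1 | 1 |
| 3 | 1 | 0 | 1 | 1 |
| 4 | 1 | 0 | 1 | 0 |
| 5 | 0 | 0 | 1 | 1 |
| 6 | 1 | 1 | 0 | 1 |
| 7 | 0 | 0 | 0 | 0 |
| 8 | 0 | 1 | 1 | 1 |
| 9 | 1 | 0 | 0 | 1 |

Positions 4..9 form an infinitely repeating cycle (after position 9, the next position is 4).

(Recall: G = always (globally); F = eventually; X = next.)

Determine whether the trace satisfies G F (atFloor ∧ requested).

F (atFloor ∧ requested) holds at every position 0..9, and those are all positions ever visited, so G F (atFloor ∧ requested) holds.

Yes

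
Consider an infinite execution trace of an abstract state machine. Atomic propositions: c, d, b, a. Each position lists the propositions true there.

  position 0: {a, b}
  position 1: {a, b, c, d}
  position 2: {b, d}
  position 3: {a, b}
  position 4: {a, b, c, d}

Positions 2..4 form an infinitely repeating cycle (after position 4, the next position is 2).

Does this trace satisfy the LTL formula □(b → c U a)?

No

b → c U a must hold at every position from 0 onward. It fails at position 2, so □(b → c U a) is false.
Positions where b holds: 0, 1, 2, 3, 4.
Check c U a at each: 0→ok, 1→ok, 2→fails, 3→ok, 4→ok.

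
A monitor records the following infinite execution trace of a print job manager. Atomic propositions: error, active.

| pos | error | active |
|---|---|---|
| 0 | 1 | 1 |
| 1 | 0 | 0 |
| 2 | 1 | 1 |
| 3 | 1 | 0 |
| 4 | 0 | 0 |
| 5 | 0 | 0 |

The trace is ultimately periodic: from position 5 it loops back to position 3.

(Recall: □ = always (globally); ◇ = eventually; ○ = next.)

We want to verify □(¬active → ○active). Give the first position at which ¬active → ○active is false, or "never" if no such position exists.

3

Check ¬active → ○active at each position in order: 0 ✓, 1 ✓, 2 ✓.
At position 3 the labels are {error} and the next position 4 has {}, so ¬active → ○active is false there. This is the first violation.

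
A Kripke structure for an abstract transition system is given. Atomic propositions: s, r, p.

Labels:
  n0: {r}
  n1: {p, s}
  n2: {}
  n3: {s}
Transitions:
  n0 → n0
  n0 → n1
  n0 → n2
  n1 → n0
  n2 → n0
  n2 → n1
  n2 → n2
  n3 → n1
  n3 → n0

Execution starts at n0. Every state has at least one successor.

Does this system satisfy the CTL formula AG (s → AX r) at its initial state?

States satisfying s → AX r: {n0, n1, n2}.
States satisfying AG (s → AX r): {n0, n1, n2}.
Every state reachable from n0 satisfies s → AX r.
n0 ∈ Sat(AG (s → AX r)).

Holds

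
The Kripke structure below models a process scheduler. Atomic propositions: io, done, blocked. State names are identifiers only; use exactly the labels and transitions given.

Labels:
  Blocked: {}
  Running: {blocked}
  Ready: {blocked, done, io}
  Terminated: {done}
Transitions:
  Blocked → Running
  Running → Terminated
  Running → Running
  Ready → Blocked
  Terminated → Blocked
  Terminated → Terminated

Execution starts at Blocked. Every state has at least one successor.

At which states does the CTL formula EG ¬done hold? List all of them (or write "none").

States satisfying ¬done: {Blocked, Running}.
States satisfying EG ¬done: {Blocked, Running}.

{Blocked, Running}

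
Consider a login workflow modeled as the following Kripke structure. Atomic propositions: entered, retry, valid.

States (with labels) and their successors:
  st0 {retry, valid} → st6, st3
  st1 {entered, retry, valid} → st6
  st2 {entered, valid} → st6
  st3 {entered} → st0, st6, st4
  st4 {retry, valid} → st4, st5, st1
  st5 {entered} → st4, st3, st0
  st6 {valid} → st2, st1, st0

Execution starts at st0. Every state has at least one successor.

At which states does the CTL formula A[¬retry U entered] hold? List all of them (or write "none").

{st1, st2, st3, st5}

States satisfying ¬retry: {st2, st3, st5, st6}.
States satisfying entered: {st1, st2, st3, st5}.
States satisfying A[¬retry U entered]: {st1, st2, st3, st5}.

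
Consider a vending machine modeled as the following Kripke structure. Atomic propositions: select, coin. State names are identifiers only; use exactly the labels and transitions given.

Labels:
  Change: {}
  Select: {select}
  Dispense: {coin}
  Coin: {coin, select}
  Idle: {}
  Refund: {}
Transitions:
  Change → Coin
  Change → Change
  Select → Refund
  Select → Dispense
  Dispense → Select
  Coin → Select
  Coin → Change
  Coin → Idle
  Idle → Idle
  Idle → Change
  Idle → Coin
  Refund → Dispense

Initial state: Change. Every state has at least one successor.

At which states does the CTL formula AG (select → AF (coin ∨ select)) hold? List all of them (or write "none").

{Change, Select, Dispense, Coin, Idle, Refund}

States satisfying select → AF (coin ∨ select): {Change, Select, Dispense, Coin, Idle, Refund}.
States satisfying AG (select → AF (coin ∨ select)): {Change, Select, Dispense, Coin, Idle, Refund}.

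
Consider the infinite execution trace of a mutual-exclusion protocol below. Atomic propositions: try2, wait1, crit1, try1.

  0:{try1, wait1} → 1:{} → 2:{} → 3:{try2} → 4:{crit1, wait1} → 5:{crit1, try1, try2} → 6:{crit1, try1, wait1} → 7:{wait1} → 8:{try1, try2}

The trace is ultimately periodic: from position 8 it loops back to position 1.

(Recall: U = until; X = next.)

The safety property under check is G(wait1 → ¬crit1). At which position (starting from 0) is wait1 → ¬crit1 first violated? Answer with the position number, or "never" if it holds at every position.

4

Check wait1 → ¬crit1 at each position in order: 0 ✓, 1 ✓, 2 ✓, 3 ✓.
At position 4 the labels are {crit1, wait1}, so wait1 → ¬crit1 is false there. This is the first violation.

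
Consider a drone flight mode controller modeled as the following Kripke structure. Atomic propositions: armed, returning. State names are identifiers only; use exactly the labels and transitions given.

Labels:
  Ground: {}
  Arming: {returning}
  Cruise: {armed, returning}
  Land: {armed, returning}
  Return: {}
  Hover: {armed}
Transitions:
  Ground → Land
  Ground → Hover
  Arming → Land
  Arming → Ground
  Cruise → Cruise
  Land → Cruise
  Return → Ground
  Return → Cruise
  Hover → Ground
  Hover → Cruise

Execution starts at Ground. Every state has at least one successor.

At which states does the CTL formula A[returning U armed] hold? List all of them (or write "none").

States satisfying returning: {Arming, Cruise, Land}.
States satisfying armed: {Cruise, Land, Hover}.
States satisfying A[returning U armed]: {Cruise, Land, Hover}.

{Cruise, Land, Hover}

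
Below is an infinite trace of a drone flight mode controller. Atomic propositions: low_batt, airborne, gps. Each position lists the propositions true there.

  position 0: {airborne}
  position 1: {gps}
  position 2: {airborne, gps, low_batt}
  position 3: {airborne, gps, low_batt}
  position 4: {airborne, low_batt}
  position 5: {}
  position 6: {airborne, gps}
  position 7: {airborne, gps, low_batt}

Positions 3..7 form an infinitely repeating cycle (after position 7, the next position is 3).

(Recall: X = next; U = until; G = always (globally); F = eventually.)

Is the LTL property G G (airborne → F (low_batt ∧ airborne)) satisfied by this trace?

G (airborne → F (low_batt ∧ airborne)) holds at every position 0..7, and those are all positions ever visited, so G G (airborne → F (low_batt ∧ airborne)) holds.

Holds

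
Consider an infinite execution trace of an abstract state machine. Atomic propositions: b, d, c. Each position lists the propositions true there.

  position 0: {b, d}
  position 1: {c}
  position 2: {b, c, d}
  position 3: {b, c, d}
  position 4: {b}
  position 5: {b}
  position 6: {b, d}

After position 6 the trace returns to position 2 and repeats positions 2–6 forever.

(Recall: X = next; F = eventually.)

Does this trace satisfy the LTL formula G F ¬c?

F ¬c holds at every position 0..6, and those are all positions ever visited, so G F ¬c holds.

Satisfied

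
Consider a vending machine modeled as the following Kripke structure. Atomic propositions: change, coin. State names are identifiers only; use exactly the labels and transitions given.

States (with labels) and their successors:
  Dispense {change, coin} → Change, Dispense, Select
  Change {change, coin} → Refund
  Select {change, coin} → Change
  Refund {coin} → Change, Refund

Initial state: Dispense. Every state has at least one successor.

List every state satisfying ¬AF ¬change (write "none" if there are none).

States satisfying ¬change: {Refund}.
States satisfying AF ¬change: {Change, Select, Refund}.
States satisfying ¬AF ¬change: {Dispense}.

{Dispense}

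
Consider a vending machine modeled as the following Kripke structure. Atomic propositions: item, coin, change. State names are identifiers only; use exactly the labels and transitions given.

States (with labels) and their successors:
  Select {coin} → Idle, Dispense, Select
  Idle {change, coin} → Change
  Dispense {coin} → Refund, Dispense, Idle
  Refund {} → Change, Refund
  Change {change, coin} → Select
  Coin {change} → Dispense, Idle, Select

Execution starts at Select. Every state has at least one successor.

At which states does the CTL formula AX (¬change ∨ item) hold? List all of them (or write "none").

States satisfying ¬change ∨ item: {Select, Dispense, Refund}.
States satisfying AX (¬change ∨ item): {Change}.

{Change}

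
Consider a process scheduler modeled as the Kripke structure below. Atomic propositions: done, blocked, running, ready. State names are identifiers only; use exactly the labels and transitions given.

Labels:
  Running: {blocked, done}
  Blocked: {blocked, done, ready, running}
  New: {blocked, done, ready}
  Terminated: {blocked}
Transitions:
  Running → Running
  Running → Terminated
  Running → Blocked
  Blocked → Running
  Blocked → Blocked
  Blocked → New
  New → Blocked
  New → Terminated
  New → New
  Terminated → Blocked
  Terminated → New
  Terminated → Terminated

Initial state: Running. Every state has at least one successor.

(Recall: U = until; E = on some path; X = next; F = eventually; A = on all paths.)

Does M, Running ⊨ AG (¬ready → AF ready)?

States satisfying ¬ready → AF ready: {Blocked, New}.
States satisfying AG (¬ready → AF ready): ∅.
Running is reachable from Running and violates ¬ready → AF ready, so AG fails at Running.
Running ∉ Sat(AG (¬ready → AF ready)).

No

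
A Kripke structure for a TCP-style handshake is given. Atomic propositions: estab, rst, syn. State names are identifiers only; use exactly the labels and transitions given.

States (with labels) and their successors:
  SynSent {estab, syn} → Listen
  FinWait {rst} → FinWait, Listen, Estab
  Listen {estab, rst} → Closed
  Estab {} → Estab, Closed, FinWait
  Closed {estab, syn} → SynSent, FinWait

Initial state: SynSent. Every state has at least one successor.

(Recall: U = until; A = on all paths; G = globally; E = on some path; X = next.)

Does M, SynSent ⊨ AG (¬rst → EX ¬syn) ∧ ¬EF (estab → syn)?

States satisfying ¬rst → EX ¬syn: {SynSent, FinWait, Listen, Estab, Closed}.
States satisfying AG (¬rst → EX ¬syn): {SynSent, FinWait, Listen, Estab, Closed}.
States satisfying estab → syn: {SynSent, FinWait, Estab, Closed}.
States satisfying EF (estab → syn): {SynSent, FinWait, Listen, Estab, Closed}.
States satisfying ¬EF (estab → syn): ∅.
States satisfying AG (¬rst → EX ¬syn) ∧ ¬EF (estab → syn): ∅.
SynSent ∉ Sat(AG (¬rst → EX ¬syn) ∧ ¬EF (estab → syn)).

No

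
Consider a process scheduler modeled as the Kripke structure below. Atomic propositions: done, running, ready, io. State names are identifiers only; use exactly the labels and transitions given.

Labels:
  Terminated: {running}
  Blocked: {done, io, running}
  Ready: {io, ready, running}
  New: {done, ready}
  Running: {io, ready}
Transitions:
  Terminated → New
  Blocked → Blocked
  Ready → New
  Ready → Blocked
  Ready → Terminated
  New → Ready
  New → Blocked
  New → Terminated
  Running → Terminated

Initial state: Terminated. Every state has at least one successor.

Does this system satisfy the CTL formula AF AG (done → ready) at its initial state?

States satisfying AG (done → ready): ∅.
States satisfying AF AG (done → ready): ∅.
There is a path from Terminated along which AG (done → ready) never holds.
Terminated ∉ Sat(AF AG (done → ready)).

No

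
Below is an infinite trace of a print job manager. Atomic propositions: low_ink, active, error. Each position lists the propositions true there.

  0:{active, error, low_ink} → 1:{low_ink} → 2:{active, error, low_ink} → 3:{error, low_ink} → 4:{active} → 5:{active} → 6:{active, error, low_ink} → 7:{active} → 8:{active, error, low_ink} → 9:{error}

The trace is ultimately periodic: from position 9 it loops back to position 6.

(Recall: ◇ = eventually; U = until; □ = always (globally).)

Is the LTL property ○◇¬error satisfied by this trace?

Holds

The position after 0 is 1; ◇¬error is true there.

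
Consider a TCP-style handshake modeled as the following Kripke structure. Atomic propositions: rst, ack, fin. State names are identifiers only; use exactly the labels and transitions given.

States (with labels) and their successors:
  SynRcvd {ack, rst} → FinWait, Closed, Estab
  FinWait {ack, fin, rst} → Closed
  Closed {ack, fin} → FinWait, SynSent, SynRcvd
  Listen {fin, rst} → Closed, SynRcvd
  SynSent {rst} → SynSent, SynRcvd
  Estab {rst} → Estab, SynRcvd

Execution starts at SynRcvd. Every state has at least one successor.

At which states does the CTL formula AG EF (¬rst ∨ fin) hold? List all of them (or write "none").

{SynRcvd, FinWait, Closed, Listen, SynSent, Estab}

States satisfying EF (¬rst ∨ fin): {SynRcvd, FinWait, Closed, Listen, SynSent, Estab}.
States satisfying AG EF (¬rst ∨ fin): {SynRcvd, FinWait, Closed, Listen, SynSent, Estab}.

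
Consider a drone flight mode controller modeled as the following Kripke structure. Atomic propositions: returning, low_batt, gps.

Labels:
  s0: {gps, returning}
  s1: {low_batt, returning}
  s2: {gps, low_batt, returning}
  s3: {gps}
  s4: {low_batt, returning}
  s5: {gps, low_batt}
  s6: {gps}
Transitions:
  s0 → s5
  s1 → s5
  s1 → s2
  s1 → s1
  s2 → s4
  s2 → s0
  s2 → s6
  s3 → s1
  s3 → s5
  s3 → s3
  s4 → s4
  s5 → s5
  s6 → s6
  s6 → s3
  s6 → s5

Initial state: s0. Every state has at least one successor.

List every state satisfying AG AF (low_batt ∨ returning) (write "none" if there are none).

{s0, s4, s5}

States satisfying AF (low_batt ∨ returning): {s0, s1, s2, s4, s5}.
States satisfying AG AF (low_batt ∨ returning): {s0, s4, s5}.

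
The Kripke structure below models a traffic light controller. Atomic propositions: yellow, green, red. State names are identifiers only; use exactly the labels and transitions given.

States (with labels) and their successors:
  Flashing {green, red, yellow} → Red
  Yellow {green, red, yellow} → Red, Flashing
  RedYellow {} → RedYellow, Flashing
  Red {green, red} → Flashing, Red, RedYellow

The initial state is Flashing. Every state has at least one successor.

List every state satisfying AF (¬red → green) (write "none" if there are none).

States satisfying ¬red → green: {Flashing, Yellow, Red}.
States satisfying AF (¬red → green): {Flashing, Yellow, Red}.

{Flashing, Yellow, Red}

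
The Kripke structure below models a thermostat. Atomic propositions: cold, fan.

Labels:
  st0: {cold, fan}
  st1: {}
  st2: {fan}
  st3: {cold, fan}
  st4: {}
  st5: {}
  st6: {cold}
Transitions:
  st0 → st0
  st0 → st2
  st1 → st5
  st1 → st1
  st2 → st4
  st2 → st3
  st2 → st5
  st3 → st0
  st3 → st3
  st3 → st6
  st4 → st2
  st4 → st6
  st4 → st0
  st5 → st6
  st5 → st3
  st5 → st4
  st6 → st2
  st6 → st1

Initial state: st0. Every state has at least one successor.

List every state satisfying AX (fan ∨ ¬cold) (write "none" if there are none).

States satisfying fan ∨ ¬cold: {st0, st1, st2, st3, st4, st5}.
States satisfying AX (fan ∨ ¬cold): {st0, st1, st2, st6}.

{st0, st1, st2, st6}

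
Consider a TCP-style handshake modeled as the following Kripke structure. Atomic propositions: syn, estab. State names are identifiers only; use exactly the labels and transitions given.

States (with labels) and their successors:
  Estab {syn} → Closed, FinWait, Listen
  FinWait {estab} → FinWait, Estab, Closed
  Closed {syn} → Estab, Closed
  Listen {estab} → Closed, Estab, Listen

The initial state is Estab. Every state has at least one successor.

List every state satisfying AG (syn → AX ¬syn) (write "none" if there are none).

States satisfying syn → AX ¬syn: {FinWait, Listen}.
States satisfying AG (syn → AX ¬syn): ∅.

none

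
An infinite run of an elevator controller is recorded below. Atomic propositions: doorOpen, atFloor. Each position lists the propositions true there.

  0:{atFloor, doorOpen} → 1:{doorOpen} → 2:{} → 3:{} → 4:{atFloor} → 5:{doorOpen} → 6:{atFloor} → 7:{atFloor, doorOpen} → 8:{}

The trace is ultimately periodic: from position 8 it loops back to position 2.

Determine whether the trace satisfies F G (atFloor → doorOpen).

No

G (atFloor → doorOpen) is false at every position 0..8, so it never becomes true and F G (atFloor → doorOpen) fails.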